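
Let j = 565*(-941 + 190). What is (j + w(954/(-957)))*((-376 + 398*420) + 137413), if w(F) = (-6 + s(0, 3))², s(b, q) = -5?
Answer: -129038542218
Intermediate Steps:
j = -424315 (j = 565*(-751) = -424315)
w(F) = 121 (w(F) = (-6 - 5)² = (-11)² = 121)
(j + w(954/(-957)))*((-376 + 398*420) + 137413) = (-424315 + 121)*((-376 + 398*420) + 137413) = -424194*((-376 + 167160) + 137413) = -424194*(166784 + 137413) = -424194*304197 = -129038542218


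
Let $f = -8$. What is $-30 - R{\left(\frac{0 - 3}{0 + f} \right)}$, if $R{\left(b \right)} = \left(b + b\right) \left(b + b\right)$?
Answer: $- \frac{489}{16} \approx -30.563$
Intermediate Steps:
$R{\left(b \right)} = 4 b^{2}$ ($R{\left(b \right)} = 2 b 2 b = 4 b^{2}$)
$-30 - R{\left(\frac{0 - 3}{0 + f} \right)} = -30 - 4 \left(\frac{0 - 3}{0 - 8}\right)^{2} = -30 - 4 \left(- \frac{3}{-8}\right)^{2} = -30 - 4 \left(\left(-3\right) \left(- \frac{1}{8}\right)\right)^{2} = -30 - 4 \left(\frac{3}{8}\right)^{2} = -30 - 4 \cdot \frac{9}{64} = -30 - \frac{9}{16} = - \frac{489}{16}$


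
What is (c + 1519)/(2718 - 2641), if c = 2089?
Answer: 328/7 ≈ 46.857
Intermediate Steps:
(c + 1519)/(2718 - 2641) = (2089 + 1519)/(2718 - 2641) = 3608/77 = 3608*(1/77) = 328/7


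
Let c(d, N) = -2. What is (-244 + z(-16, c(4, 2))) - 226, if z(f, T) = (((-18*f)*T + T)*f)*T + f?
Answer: -18982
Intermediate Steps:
z(f, T) = f + T*f*(T - 18*T*f) (z(f, T) = ((-18*T*f + T)*f)*T + f = ((T - 18*T*f)*f)*T + f = (f*(T - 18*T*f))*T + f = T*f*(T - 18*T*f) + f = f + T*f*(T - 18*T*f))
(-244 + z(-16, c(4, 2))) - 226 = (-244 - 16*(1 + (-2)² - 18*(-16)*(-2)²)) - 226 = (-244 - 16*(1 + 4 - 18*(-16)*4)) - 226 = (-244 - 16*(1 + 4 + 1152)) - 226 = (-244 - 16*1157) - 226 = (-244 - 18512) - 226 = -18756 - 226 = -18982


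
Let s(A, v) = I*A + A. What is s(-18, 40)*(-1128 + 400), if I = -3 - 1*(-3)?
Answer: 13104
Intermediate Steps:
I = 0 (I = -3 + 3 = 0)
s(A, v) = A (s(A, v) = 0*A + A = 0 + A = A)
s(-18, 40)*(-1128 + 400) = -18*(-1128 + 400) = -18*(-728) = 13104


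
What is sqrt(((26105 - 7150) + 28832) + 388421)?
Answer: 4*sqrt(27263) ≈ 660.46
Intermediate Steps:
sqrt(((26105 - 7150) + 28832) + 388421) = sqrt((18955 + 28832) + 388421) = sqrt(47787 + 388421) = sqrt(436208) = 4*sqrt(27263)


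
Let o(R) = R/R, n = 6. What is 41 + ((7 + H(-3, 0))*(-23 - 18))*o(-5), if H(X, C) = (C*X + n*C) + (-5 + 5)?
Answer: -246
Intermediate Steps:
H(X, C) = 6*C + C*X (H(X, C) = (C*X + 6*C) + (-5 + 5) = (6*C + C*X) + 0 = 6*C + C*X)
o(R) = 1
41 + ((7 + H(-3, 0))*(-23 - 18))*o(-5) = 41 + ((7 + 0*(6 - 3))*(-23 - 18))*1 = 41 + ((7 + 0*3)*(-41))*1 = 41 + ((7 + 0)*(-41))*1 = 41 + (7*(-41))*1 = 41 - 287*1 = 41 - 287 = -246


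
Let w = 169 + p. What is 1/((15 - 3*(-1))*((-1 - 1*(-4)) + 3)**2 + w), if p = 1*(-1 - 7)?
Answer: 1/809 ≈ 0.0012361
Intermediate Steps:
p = -8 (p = 1*(-8) = -8)
w = 161 (w = 169 - 8 = 161)
1/((15 - 3*(-1))*((-1 - 1*(-4)) + 3)**2 + w) = 1/((15 - 3*(-1))*((-1 - 1*(-4)) + 3)**2 + 161) = 1/((15 + 3)*((-1 + 4) + 3)**2 + 161) = 1/(18*(3 + 3)**2 + 161) = 1/(18*6**2 + 161) = 1/(18*36 + 161) = 1/(648 + 161) = 1/809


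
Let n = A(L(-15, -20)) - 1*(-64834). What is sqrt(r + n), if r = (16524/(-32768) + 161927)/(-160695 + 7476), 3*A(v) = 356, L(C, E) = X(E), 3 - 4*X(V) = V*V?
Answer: 5*sqrt(111033131334449170)/6537344 ≈ 254.86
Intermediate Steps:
X(V) = 3/4 - V**2/4 (X(V) = 3/4 - V*V/4 = 3/4 - V**2/4)
L(C, E) = 3/4 - E**2/4
A(v) = 356/3 (A(v) = (1/3)*356 = 356/3)
n = 194858/3 (n = 356/3 - 1*(-64834) = 356/3 + 64834 = 194858/3 ≈ 64953.)
r = -1326501853/1255170048 (r = (16524*(-1/32768) + 161927)/(-153219) = (-4131/8192 + 161927)*(-1/153219) = (1326501853/8192)*(-1/153219) = -1326501853/1255170048 ≈ -1.0568)
sqrt(r + n) = sqrt(-1326501853/1255170048 + 194858/3) = sqrt(27175105078625/418390016) = 5*sqrt(111033131334449170)/6537344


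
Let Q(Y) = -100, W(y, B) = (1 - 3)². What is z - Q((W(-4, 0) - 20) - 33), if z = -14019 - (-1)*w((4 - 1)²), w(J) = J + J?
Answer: -13901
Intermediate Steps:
W(y, B) = 4 (W(y, B) = (-2)² = 4)
w(J) = 2*J
z = -14001 (z = -14019 - (-1)*2*(4 - 1)² = -14019 - (-1)*2*3² = -14019 - (-1)*2*9 = -14019 - (-1)*18 = -14019 - 1*(-18) = -14019 + 18 = -14001)
z - Q((W(-4, 0) - 20) - 33) = -14001 - 1*(-100) = -14001 + 100 = -13901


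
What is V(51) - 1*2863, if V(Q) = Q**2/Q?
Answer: -2812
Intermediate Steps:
V(Q) = Q
V(51) - 1*2863 = 51 - 1*2863 = 51 - 2863 = -2812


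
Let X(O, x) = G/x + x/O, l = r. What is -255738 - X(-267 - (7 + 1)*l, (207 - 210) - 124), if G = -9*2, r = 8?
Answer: -10750480393/42037 ≈ -2.5574e+5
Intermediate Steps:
l = 8
G = -18
X(O, x) = -18/x + x/O
-255738 - X(-267 - (7 + 1)*l, (207 - 210) - 124) = -255738 - (-18/((207 - 210) - 124) + ((207 - 210) - 124)/(-267 - (7 + 1)*8)) = -255738 - (-18/(-3 - 124) + (-3 - 124)/(-267 - 8*8)) = -255738 - (-18/(-127) - 127/(-267 - 1*64)) = -255738 - (-18*(-1/127) - 127/(-267 - 64)) = -255738 - (18/127 - 127/(-331)) = -255738 - (18/127 - 127*(-1/331)) = -255738 - (18/127 + 127/331) = -255738 - 1*22087/42037 = -255738 - 22087/42037 = -10750480393/42037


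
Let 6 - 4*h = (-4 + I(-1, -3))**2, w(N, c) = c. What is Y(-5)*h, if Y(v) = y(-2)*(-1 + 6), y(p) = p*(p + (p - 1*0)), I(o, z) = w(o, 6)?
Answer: 20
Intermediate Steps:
I(o, z) = 6
h = 1/2 (h = 3/2 - (-4 + 6)**2/4 = 3/2 - 1/4*2**2 = 3/2 - 1/4*4 = 3/2 - 1 = 1/2 ≈ 0.50000)
y(p) = 2*p**2 (y(p) = p*(p + (p + 0)) = p*(p + p) = p*(2*p) = 2*p**2)
Y(v) = 40 (Y(v) = (2*(-2)**2)*(-1 + 6) = (2*4)*5 = 8*5 = 40)
Y(-5)*h = 40*(1/2) = 20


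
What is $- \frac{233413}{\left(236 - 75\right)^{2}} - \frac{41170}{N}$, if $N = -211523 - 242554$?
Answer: $- \frac{104920307231}{11770129917} \approx -8.9141$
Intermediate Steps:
$N = -454077$ ($N = -211523 - 242554 = -454077$)
$- \frac{233413}{\left(236 - 75\right)^{2}} - \frac{41170}{N} = - \frac{233413}{\left(236 - 75\right)^{2}} - \frac{41170}{-454077} = - \frac{233413}{161^{2}} - - \frac{41170}{454077} = - \frac{233413}{25921} + \frac{41170}{454077} = - \frac{104920307231}{11770129917}$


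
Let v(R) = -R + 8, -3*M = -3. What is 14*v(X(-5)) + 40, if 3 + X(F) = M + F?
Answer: 250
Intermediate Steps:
M = 1 (M = -⅓*(-3) = 1)
X(F) = -2 + F (X(F) = -3 + (1 + F) = -2 + F)
v(R) = 8 - R
14*v(X(-5)) + 40 = 14*(8 - (-2 - 5)) + 40 = 14*(8 - 1*(-7)) + 40 = 14*(8 + 7) + 40 = 14*15 + 40 = 210 + 40 = 250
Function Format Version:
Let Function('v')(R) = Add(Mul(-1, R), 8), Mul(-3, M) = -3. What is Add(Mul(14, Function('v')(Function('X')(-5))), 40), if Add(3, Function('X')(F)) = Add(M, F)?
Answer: 250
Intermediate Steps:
M = 1 (M = Mul(Rational(-1, 3), -3) = 1)
Function('X')(F) = Add(-2, F) (Function('X')(F) = Add(-3, Add(1, F)) = Add(-2, F))
Function('v')(R) = Add(8, Mul(-1, R))
Add(Mul(14, Function('v')(Function('X')(-5))), 40) = Add(Mul(14, Add(8, Mul(-1, Add(-2, -5)))), 40) = Add(Mul(14, Add(8, Mul(-1, -7))), 40) = Add(Mul(14, Add(8, 7)), 40) = Add(Mul(14, 15), 40) = Add(210, 40) = 250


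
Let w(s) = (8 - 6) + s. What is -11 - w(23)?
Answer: -36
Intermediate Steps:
w(s) = 2 + s
-11 - w(23) = -11 - (2 + 23) = -11 - 1*25 = -11 - 25 = -36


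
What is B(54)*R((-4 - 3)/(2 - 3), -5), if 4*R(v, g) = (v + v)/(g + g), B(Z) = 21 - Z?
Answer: 231/20 ≈ 11.550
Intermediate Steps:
R(v, g) = v/(4*g) (R(v, g) = ((v + v)/(g + g))/4 = ((2*v)/((2*g)))/4 = ((2*v)*(1/(2*g)))/4 = (v/g)/4 = v/(4*g))
B(54)*R((-4 - 3)/(2 - 3), -5) = (21 - 1*54)*((¼)*((-4 - 3)/(2 - 3))/(-5)) = (21 - 54)*((¼)*(-7/(-1))*(-⅕)) = -33*(-7*(-1))*(-1)/(4*5) = -33*7*(-1)/(4*5) = -33*(-7/20) = 231/20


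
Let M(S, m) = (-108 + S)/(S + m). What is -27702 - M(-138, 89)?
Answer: -1357644/49 ≈ -27707.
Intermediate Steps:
M(S, m) = (-108 + S)/(S + m)
-27702 - M(-138, 89) = -27702 - (-108 - 138)/(-138 + 89) = -27702 - (-246)/(-49) = -27702 - (-1)*(-246)/49 = -27702 - 1*246/49 = -27702 - 246/49 = -1357644/49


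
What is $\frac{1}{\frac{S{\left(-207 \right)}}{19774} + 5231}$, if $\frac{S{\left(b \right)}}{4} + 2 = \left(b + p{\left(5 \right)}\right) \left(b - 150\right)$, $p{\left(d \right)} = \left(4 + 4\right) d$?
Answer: $\frac{9887}{51838131} \approx 0.00019073$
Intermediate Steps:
$p{\left(d \right)} = 8 d$
$S{\left(b \right)} = -8 + 4 \left(-150 + b\right) \left(40 + b\right)$ ($S{\left(b \right)} = -8 + 4 \left(b + 8 \cdot 5\right) \left(b - 150\right) = -8 + 4 \left(b + 40\right) \left(-150 + b\right) = -8 + 4 \left(40 + b\right) \left(-150 + b\right) = -8 + 4 \left(-150 + b\right) \left(40 + b\right)$)
$\frac{1}{\frac{S{\left(-207 \right)}}{19774} + 5231} = \frac{1}{\frac{-24008 - -91080 + 4 \left(-207\right)^{2}}{19774} + 5231} = \frac{1}{\left(-24008 + 91080 + 4 \cdot 42849\right) \frac{1}{19774} + 5231} = \frac{1}{\left(-24008 + 91080 + 171396\right) \frac{1}{19774} + 5231} = \frac{1}{238468 \cdot \frac{1}{19774} + 5231} = \frac{1}{\frac{119234}{9887} + 5231} = \frac{1}{\frac{51838131}{9887}} = \frac{9887}{51838131}$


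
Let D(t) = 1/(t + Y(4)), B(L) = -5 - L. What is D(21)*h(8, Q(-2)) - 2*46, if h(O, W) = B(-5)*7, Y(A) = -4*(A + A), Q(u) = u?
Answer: -92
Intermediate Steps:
Y(A) = -8*A
D(t) = 1/(-32 + t) (D(t) = 1/(t - 8*4) = 1/(t - 32) = 1/(-32 + t))
h(O, W) = 0 (h(O, W) = (-5 - 1*(-5))*7 = (-5 + 5)*7 = 0*7 = 0)
D(21)*h(8, Q(-2)) - 2*46 = 0/(-32 + 21) - 2*46 = 0/(-11) - 92 = -1/11*0 - 92 = 0 - 92 = -92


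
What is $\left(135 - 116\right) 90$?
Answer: $1710$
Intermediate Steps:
$\left(135 - 116\right) 90 = 19 \cdot 90 = 1710$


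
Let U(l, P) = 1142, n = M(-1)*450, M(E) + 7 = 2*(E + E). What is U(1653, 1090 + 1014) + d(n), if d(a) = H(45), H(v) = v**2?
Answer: 3167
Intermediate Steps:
M(E) = -7 + 4*E (M(E) = -7 + 2*(E + E) = -7 + 2*(2*E) = -7 + 4*E)
n = -4950 (n = (-7 + 4*(-1))*450 = (-7 - 4)*450 = -11*450 = -4950)
d(a) = 2025 (d(a) = 45**2 = 2025)
U(1653, 1090 + 1014) + d(n) = 1142 + 2025 = 3167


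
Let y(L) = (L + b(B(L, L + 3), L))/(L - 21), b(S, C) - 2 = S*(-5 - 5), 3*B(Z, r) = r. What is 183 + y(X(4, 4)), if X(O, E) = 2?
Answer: 551/3 ≈ 183.67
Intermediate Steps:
B(Z, r) = r/3
b(S, C) = 2 - 10*S (b(S, C) = 2 + S*(-5 - 5) = 2 + S*(-10) = 2 - 10*S)
y(L) = (-8 - 7*L/3)/(-21 + L) (y(L) = (L + (2 - 10*(L + 3)/3))/(L - 21) = (L + (2 - 10*(3 + L)/3))/(-21 + L) = (L + (2 - 10*(1 + L/3)))/(-21 + L) = (L + (2 + (-10 - 10*L/3)))/(-21 + L) = (L + (-8 - 10*L/3))/(-21 + L) = (-8 - 7*L/3)/(-21 + L))
183 + y(X(4, 4)) = 183 + (-24 - 7*2)/(3*(-21 + 2)) = 183 + (⅓)*(-24 - 14)/(-19) = 183 + (⅓)*(-1/19)*(-38) = 183 + ⅔ = 551/3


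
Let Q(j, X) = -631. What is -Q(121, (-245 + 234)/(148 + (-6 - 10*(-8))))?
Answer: 631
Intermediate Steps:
-Q(121, (-245 + 234)/(148 + (-6 - 10*(-8)))) = -1*(-631) = 631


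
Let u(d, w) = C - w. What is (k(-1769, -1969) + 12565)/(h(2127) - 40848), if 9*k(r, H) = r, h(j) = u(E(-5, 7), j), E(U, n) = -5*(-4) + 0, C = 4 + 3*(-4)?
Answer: -111316/386847 ≈ -0.28775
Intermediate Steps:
C = -8 (C = 4 - 12 = -8)
E(U, n) = 20 (E(U, n) = 20 + 0 = 20)
u(d, w) = -8 - w
h(j) = -8 - j
k(r, H) = r/9
(k(-1769, -1969) + 12565)/(h(2127) - 40848) = ((⅑)*(-1769) + 12565)/((-8 - 1*2127) - 40848) = (-1769/9 + 12565)/((-8 - 2127) - 40848) = 111316/(9*(-2135 - 40848)) = (111316/9)/(-42983) = (111316/9)*(-1/42983) = -111316/386847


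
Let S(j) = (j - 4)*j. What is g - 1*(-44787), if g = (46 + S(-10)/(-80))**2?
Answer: 747921/16 ≈ 46745.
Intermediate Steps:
S(j) = j*(-4 + j) (S(j) = (-4 + j)*j = j*(-4 + j))
g = 31329/16 (g = (46 - 10*(-4 - 10)/(-80))**2 = (46 - 10*(-14)*(-1/80))**2 = (46 + 140*(-1/80))**2 = (46 - 7/4)**2 = (177/4)**2 = 31329/16 ≈ 1958.1)
g - 1*(-44787) = 31329/16 - 1*(-44787) = 31329/16 + 44787 = 747921/16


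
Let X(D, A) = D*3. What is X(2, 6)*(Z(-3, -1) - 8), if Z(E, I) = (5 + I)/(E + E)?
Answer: -52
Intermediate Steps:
Z(E, I) = (5 + I)/(2*E) (Z(E, I) = (5 + I)/((2*E)) = (5 + I)*(1/(2*E)) = (5 + I)/(2*E))
X(D, A) = 3*D
X(2, 6)*(Z(-3, -1) - 8) = (3*2)*((½)*(5 - 1)/(-3) - 8) = 6*((½)*(-⅓)*4 - 8) = 6*(-⅔ - 8) = 6*(-26/3) = -52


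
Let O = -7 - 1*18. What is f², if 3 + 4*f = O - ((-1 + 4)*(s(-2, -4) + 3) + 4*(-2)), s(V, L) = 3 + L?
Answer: 169/4 ≈ 42.250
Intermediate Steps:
O = -25 (O = -7 - 18 = -25)
f = -13/2 (f = -¾ + (-25 - ((-1 + 4)*((3 - 4) + 3) + 4*(-2)))/4 = -¾ + (-25 - (3*(-1 + 3) - 8))/4 = -¾ + (-25 - (3*2 - 8))/4 = -¾ + (-25 - (6 - 8))/4 = -¾ + (-25 - 1*(-2))/4 = -¾ + (-25 + 2)/4 = -¾ + (¼)*(-23) = -¾ - 23/4 = -13/2 ≈ -6.5000)
f² = (-13/2)² = 169/4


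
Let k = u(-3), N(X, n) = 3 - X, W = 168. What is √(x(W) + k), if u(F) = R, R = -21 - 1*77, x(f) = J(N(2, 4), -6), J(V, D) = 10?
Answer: 2*I*√22 ≈ 9.3808*I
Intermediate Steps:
x(f) = 10
R = -98 (R = -21 - 77 = -98)
u(F) = -98
k = -98
√(x(W) + k) = √(10 - 98) = √(-88) = 2*I*√22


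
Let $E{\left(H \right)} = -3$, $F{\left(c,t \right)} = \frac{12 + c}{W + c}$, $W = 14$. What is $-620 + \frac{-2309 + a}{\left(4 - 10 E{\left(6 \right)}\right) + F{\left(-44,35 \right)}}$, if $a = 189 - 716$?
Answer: $- \frac{184330}{263} \approx -700.88$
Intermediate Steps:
$F{\left(c,t \right)} = \frac{12 + c}{14 + c}$
$a = -527$
$-620 + \frac{-2309 + a}{\left(4 - 10 E{\left(6 \right)}\right) + F{\left(-44,35 \right)}} = -620 + \frac{-2309 - 527}{\left(4 - -30\right) + \frac{12 - 44}{14 - 44}} = -620 - \frac{2836}{\left(4 + 30\right) + \frac{1}{-30} \left(-32\right)} = -620 - \frac{2836}{34 - - \frac{16}{15}} = -620 - \frac{2836}{34 + \frac{16}{15}} = -620 - \frac{2836}{\frac{526}{15}} = -620 - \frac{21270}{263} = - \frac{184330}{263}$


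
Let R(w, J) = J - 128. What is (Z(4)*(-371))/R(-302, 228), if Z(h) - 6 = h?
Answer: -371/10 ≈ -37.100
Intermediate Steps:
Z(h) = 6 + h
R(w, J) = -128 + J
(Z(4)*(-371))/R(-302, 228) = ((6 + 4)*(-371))/(-128 + 228) = (10*(-371))/100 = -3710*1/100 = -371/10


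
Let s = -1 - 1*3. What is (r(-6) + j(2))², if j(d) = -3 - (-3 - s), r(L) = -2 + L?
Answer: 144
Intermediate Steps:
s = -4 (s = -1 - 3 = -4)
j(d) = -4 (j(d) = -3 - (-3 - 1*(-4)) = -3 - (-3 + 4) = -3 - 1*1 = -3 - 1 = -4)
(r(-6) + j(2))² = ((-2 - 6) - 4)² = (-8 - 4)² = (-12)² = 144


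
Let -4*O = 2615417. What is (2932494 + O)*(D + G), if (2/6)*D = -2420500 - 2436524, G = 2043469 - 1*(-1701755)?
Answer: -24668207580258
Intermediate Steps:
O = -2615417/4 (O = -1/4*2615417 = -2615417/4 ≈ -6.5385e+5)
G = 3745224 (G = 2043469 + 1701755 = 3745224)
D = -14571072 (D = 3*(-2420500 - 2436524) = 3*(-4857024) = -14571072)
(2932494 + O)*(D + G) = (2932494 - 2615417/4)*(-14571072 + 3745224) = (9114559/4)*(-10825848) = -24668207580258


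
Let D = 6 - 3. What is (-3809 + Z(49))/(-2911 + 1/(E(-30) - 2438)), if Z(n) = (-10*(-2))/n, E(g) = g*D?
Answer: 157259296/120197147 ≈ 1.3083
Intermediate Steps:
D = 3
E(g) = 3*g (E(g) = g*3 = 3*g)
Z(n) = 20/n
(-3809 + Z(49))/(-2911 + 1/(E(-30) - 2438)) = (-3809 + 20/49)/(-2911 + 1/(3*(-30) - 2438)) = (-3809 + 20*(1/49))/(-2911 + 1/(-90 - 2438)) = (-3809 + 20/49)/(-2911 + 1/(-2528)) = -186621/(49*(-2911 - 1/2528)) = -186621/(49*(-7359009/2528)) = -186621/49*(-2528/7359009) = 157259296/120197147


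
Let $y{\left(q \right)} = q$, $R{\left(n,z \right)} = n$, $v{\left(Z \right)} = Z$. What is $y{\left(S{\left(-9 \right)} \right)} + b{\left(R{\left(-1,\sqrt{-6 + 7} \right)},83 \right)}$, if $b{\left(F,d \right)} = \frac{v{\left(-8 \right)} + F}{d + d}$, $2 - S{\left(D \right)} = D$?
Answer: $\frac{1817}{166} \approx 10.946$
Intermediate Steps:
$S{\left(D \right)} = 2 - D$
$b{\left(F,d \right)} = \frac{-8 + F}{2 d}$ ($b{\left(F,d \right)} = \frac{-8 + F}{d + d} = \frac{-8 + F}{2 d}$)
$y{\left(S{\left(-9 \right)} \right)} + b{\left(R{\left(-1,\sqrt{-6 + 7} \right)},83 \right)} = \left(2 - -9\right) + \frac{-8 - 1}{2 \cdot 83} = \left(2 + 9\right) + \frac{1}{2} \cdot \frac{1}{83} \left(-9\right) = 11 - \frac{9}{166} = \frac{1817}{166}$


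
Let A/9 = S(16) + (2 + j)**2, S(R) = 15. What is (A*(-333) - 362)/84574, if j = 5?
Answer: -96085/42287 ≈ -2.2722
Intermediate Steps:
A = 576 (A = 9*(15 + (2 + 5)**2) = 9*(15 + 7**2) = 9*(15 + 49) = 9*64 = 576)
(A*(-333) - 362)/84574 = (576*(-333) - 362)/84574 = (-191808 - 362)*(1/84574) = -192170*1/84574 = -96085/42287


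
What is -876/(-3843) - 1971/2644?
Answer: -1752803/3386964 ≈ -0.51751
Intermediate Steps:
-876/(-3843) - 1971/2644 = -876*(-1/3843) - 1971*1/2644 = 292/1281 - 1971/2644 = -1752803/3386964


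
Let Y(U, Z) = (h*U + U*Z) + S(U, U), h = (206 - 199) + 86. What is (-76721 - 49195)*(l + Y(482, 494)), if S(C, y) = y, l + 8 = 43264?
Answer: -41133231552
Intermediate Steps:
l = 43256 (l = -8 + 43264 = 43256)
h = 93 (h = 7 + 86 = 93)
Y(U, Z) = 94*U + U*Z (Y(U, Z) = (93*U + U*Z) + U = 94*U + U*Z)
(-76721 - 49195)*(l + Y(482, 494)) = (-76721 - 49195)*(43256 + 482*(94 + 494)) = -125916*(43256 + 482*588) = -125916*(43256 + 283416) = -125916*326672 = -41133231552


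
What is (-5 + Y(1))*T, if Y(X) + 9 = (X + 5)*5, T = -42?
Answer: -672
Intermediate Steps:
Y(X) = 16 + 5*X (Y(X) = -9 + (X + 5)*5 = -9 + (5 + X)*5 = -9 + (25 + 5*X) = 16 + 5*X)
(-5 + Y(1))*T = (-5 + (16 + 5*1))*(-42) = (-5 + (16 + 5))*(-42) = (-5 + 21)*(-42) = 16*(-42) = -672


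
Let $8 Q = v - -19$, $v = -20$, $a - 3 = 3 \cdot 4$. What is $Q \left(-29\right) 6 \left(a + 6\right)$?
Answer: $\frac{1827}{4} \approx 456.75$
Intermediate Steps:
$a = 15$ ($a = 3 + 3 \cdot 4 = 3 + 12 = 15$)
$Q = - \frac{1}{8}$ ($Q = \frac{-20 - -19}{8} = \frac{-20 + 19}{8} = \frac{1}{8} \left(-1\right) = - \frac{1}{8} \approx -0.125$)
$Q \left(-29\right) 6 \left(a + 6\right) = \left(- \frac{1}{8}\right) \left(-29\right) 6 \left(15 + 6\right) = \frac{29 \cdot 6 \cdot 21}{8} = \frac{29}{8} \cdot 126 = \frac{1827}{4}$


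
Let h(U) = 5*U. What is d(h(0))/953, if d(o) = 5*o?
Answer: 0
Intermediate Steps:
d(h(0))/953 = (5*(5*0))/953 = (5*0)*(1/953) = 0*(1/953) = 0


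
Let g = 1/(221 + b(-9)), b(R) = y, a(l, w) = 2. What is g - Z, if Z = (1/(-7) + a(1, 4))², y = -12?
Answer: -35272/10241 ≈ -3.4442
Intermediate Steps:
b(R) = -12
Z = 169/49 (Z = (1/(-7) + 2)² = (-⅐ + 2)² = (13/7)² = 169/49 ≈ 3.4490)
g = 1/209 (g = 1/(221 - 12) = 1/209 ≈ 0.0047847)
g - Z = 1/209 - 1*169/49 = 1/209 - 169/49 = -35272/10241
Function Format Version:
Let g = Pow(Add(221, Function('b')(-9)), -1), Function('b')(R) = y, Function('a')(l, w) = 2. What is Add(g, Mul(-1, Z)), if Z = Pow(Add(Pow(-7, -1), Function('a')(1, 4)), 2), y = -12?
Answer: Rational(-35272, 10241) ≈ -3.4442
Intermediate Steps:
Function('b')(R) = -12
Z = Rational(169, 49) (Z = Pow(Add(Pow(-7, -1), 2), 2) = Pow(Add(Rational(-1, 7), 2), 2) = Pow(Rational(13, 7), 2) = Rational(169, 49) ≈ 3.4490)
g = Rational(1, 209) (g = Pow(Add(221, -12), -1) = Pow(209, -1) = Rational(1, 209) ≈ 0.0047847)
Add(g, Mul(-1, Z)) = Add(Rational(1, 209), Mul(-1, Rational(169, 49))) = Add(Rational(1, 209), Rational(-169, 49)) = Rational(-35272, 10241)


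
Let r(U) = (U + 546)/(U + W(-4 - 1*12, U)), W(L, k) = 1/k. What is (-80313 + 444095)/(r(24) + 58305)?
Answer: 209902214/33655665 ≈ 6.2368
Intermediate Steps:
r(U) = (546 + U)/(U + 1/U) (r(U) = (U + 546)/(U + 1/U) = (546 + U)/(U + 1/U))
(-80313 + 444095)/(r(24) + 58305) = (-80313 + 444095)/(24*(546 + 24)/(1 + 24**2) + 58305) = 363782/(24*570/(1 + 576) + 58305) = 363782/(24*570/577 + 58305) = 363782/(24*(1/577)*570 + 58305) = 363782/(13680/577 + 58305) = 363782/(33655665/577) = 363782*(577/33655665) = 209902214/33655665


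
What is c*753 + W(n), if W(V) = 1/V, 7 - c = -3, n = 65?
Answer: 489451/65 ≈ 7530.0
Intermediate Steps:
c = 10 (c = 7 - 1*(-3) = 7 + 3 = 10)
c*753 + W(n) = 10*753 + 1/65 = 7530 + 1/65 = 489451/65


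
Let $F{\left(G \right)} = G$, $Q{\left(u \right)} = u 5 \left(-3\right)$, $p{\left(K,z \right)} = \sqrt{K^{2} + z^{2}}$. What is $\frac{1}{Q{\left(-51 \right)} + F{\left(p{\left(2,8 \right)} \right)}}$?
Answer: $\frac{45}{34421} - \frac{2 \sqrt{17}}{585157} \approx 0.0012932$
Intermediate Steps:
$Q{\left(u \right)} = - 15 u$ ($Q{\left(u \right)} = 5 u \left(-3\right) = - 15 u$)
$\frac{1}{Q{\left(-51 \right)} + F{\left(p{\left(2,8 \right)} \right)}} = \frac{1}{\left(-15\right) \left(-51\right) + \sqrt{2^{2} + 8^{2}}} = \frac{1}{765 + \sqrt{4 + 64}} = \frac{1}{765 + \sqrt{68}} = \frac{1}{765 + 2 \sqrt{17}}$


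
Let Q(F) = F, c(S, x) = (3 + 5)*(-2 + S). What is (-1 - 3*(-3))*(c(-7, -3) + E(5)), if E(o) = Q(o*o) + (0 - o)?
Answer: -416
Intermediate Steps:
c(S, x) = -16 + 8*S (c(S, x) = 8*(-2 + S) = -16 + 8*S)
E(o) = o² - o (E(o) = o*o + (0 - o) = o² - o)
(-1 - 3*(-3))*(c(-7, -3) + E(5)) = (-1 - 3*(-3))*((-16 + 8*(-7)) + 5*(-1 + 5)) = (-1 + 9)*((-16 - 56) + 5*4) = 8*(-72 + 20) = 8*(-52) = -416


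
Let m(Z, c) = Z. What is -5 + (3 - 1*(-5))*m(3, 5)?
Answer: 19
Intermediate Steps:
-5 + (3 - 1*(-5))*m(3, 5) = -5 + (3 - 1*(-5))*3 = -5 + (3 + 5)*3 = -5 + 8*3 = -5 + 24 = 19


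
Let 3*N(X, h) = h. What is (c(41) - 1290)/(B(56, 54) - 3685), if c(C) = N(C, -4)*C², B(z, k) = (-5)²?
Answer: 5297/5490 ≈ 0.96484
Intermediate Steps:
N(X, h) = h/3
B(z, k) = 25
c(C) = -4*C²/3 (c(C) = ((⅓)*(-4))*C² = -4*C²/3)
(c(41) - 1290)/(B(56, 54) - 3685) = (-4/3*41² - 1290)/(25 - 3685) = (-4/3*1681 - 1290)/(-3660) = (-6724/3 - 1290)*(-1/3660) = -10594/3*(-1/3660) = 5297/5490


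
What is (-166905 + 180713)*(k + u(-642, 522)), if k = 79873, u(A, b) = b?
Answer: 1110094160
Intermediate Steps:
(-166905 + 180713)*(k + u(-642, 522)) = (-166905 + 180713)*(79873 + 522) = 13808*80395 = 1110094160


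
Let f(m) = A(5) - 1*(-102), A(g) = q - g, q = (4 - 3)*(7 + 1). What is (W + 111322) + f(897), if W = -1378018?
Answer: -1266591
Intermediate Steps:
q = 8 (q = 1*8 = 8)
A(g) = 8 - g
f(m) = 105 (f(m) = (8 - 1*5) - 1*(-102) = (8 - 5) + 102 = 3 + 102 = 105)
(W + 111322) + f(897) = (-1378018 + 111322) + 105 = -1266696 + 105 = -1266591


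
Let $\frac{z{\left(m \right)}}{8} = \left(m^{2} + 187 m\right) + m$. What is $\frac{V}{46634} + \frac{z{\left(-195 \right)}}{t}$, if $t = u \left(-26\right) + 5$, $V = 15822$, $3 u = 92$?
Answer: $- \frac{745060473}{55424509} \approx -13.443$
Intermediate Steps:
$u = \frac{92}{3}$ ($u = \frac{1}{3} \cdot 92 = \frac{92}{3} \approx 30.667$)
$z{\left(m \right)} = 8 m^{2} + 1504 m$ ($z{\left(m \right)} = 8 \left(\left(m^{2} + 187 m\right) + m\right) = 8 \left(m^{2} + 188 m\right) = 8 m^{2} + 1504 m$)
$t = - \frac{2377}{3}$ ($t = \frac{92}{3} \left(-26\right) + 5 = - \frac{2392}{3} + 5 = - \frac{2377}{3} \approx -792.33$)
$\frac{V}{46634} + \frac{z{\left(-195 \right)}}{t} = \frac{15822}{46634} + \frac{8 \left(-195\right) \left(188 - 195\right)}{- \frac{2377}{3}} = 15822 \cdot \frac{1}{46634} + 8 \left(-195\right) \left(-7\right) \left(- \frac{3}{2377}\right) = \frac{7911}{23317} + 10920 \left(- \frac{3}{2377}\right) = \frac{7911}{23317} - \frac{32760}{2377} = - \frac{745060473}{55424509}$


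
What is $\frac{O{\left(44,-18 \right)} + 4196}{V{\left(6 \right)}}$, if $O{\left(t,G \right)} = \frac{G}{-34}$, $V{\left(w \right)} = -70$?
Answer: $- \frac{71341}{1190} \approx -59.95$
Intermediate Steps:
$O{\left(t,G \right)} = - \frac{G}{34}$ ($O{\left(t,G \right)} = G \left(- \frac{1}{34}\right) = - \frac{G}{34}$)
$\frac{O{\left(44,-18 \right)} + 4196}{V{\left(6 \right)}} = \frac{\left(- \frac{1}{34}\right) \left(-18\right) + 4196}{-70} = \left(\frac{9}{17} + 4196\right) \left(- \frac{1}{70}\right) = \frac{71341}{17} \left(- \frac{1}{70}\right) = - \frac{71341}{1190}$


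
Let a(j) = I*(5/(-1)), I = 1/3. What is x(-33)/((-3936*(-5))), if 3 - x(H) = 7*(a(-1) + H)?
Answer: 737/59040 ≈ 0.012483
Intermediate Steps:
I = 1/3 ≈ 0.33333
a(j) = -5/3 (a(j) = (5/(-1))/3 = (5*(-1))/3 = (1/3)*(-5) = -5/3)
x(H) = 44/3 - 7*H (x(H) = 3 - 7*(-5/3 + H) = 3 - (-35/3 + 7*H) = 3 + (35/3 - 7*H) = 44/3 - 7*H)
x(-33)/((-3936*(-5))) = (44/3 - 7*(-33))/((-3936*(-5))) = (44/3 + 231)/19680 = (737/3)*(1/19680) = 737/59040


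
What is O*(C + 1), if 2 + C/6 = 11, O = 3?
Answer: 165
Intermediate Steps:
C = 54 (C = -12 + 6*11 = -12 + 66 = 54)
O*(C + 1) = 3*(54 + 1) = 3*55 = 165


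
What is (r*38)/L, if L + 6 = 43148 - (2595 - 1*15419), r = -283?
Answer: -5377/27983 ≈ -0.19215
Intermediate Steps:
L = 55966 (L = -6 + (43148 - (2595 - 1*15419)) = -6 + (43148 - (2595 - 15419)) = -6 + (43148 - 1*(-12824)) = -6 + (43148 + 12824) = -6 + 55972 = 55966)
(r*38)/L = -283*38/55966 = -10754*1/55966 = -5377/27983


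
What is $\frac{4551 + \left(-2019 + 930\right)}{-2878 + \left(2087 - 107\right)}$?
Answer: $- \frac{1731}{449} \approx -3.8552$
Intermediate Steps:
$\frac{4551 + \left(-2019 + 930\right)}{-2878 + \left(2087 - 107\right)} = \frac{4551 - 1089}{-2878 + \left(2087 - 107\right)} = \frac{3462}{-2878 + 1980} = \frac{3462}{-898} = 3462 \left(- \frac{1}{898}\right) = - \frac{1731}{449}$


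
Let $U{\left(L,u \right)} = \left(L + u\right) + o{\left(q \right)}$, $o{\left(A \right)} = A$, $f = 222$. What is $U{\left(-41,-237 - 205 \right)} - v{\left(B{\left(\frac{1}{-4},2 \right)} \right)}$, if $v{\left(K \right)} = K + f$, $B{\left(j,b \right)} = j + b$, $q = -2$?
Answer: $- \frac{2835}{4} \approx -708.75$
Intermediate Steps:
$U{\left(L,u \right)} = -2 + L + u$ ($U{\left(L,u \right)} = \left(L + u\right) - 2 = -2 + L + u$)
$B{\left(j,b \right)} = b + j$
$v{\left(K \right)} = 222 + K$ ($v{\left(K \right)} = K + 222 = 222 + K$)
$U{\left(-41,-237 - 205 \right)} - v{\left(B{\left(\frac{1}{-4},2 \right)} \right)} = \left(-2 - 41 - 442\right) - \left(222 + \left(2 + \frac{1}{-4}\right)\right) = \left(-2 - 41 - 442\right) - \left(222 + \left(2 - \frac{1}{4}\right)\right) = -485 - \left(222 + \frac{7}{4}\right) = -485 - \frac{895}{4} = - \frac{2835}{4}$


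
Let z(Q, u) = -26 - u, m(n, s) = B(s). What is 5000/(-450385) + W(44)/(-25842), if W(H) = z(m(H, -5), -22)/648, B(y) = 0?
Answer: -4186313923/377098713108 ≈ -0.011101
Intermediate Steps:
m(n, s) = 0
W(H) = -1/162 (W(H) = (-26 - 1*(-22))/648 = (-26 + 22)*(1/648) = -4*1/648 = -1/162)
5000/(-450385) + W(44)/(-25842) = 5000/(-450385) - 1/162/(-25842) = 5000*(-1/450385) - 1/162*(-1/25842) = -1000/90077 + 1/4186404 = -4186313923/377098713108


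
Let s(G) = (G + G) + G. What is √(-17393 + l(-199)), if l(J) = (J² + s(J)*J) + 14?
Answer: 5*√5641 ≈ 375.53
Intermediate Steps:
s(G) = 3*G (s(G) = 2*G + G = 3*G)
l(J) = 14 + 4*J² (l(J) = (J² + (3*J)*J) + 14 = (J² + 3*J²) + 14 = 4*J² + 14 = 14 + 4*J²)
√(-17393 + l(-199)) = √(-17393 + (14 + 4*(-199)²)) = √(-17393 + (14 + 4*39601)) = √(-17393 + (14 + 158404)) = √(-17393 + 158418) = √141025 = 5*√5641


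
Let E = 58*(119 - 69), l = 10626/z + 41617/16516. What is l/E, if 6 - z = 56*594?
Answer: 1751593/2308606480 ≈ 0.00075872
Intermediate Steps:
z = -33258 (z = 6 - 56*594 = 6 - 1*33264 = 6 - 33264 = -33258)
l = 8757965/3980356 (l = 10626/(-33258) + 41617/16516 = 10626*(-1/33258) + 41617*(1/16516) = -77/241 + 41617/16516 = 8757965/3980356 ≈ 2.2003)
E = 2900 (E = 58*50 = 2900)
l/E = (8757965/3980356)/2900 = (8757965/3980356)*(1/2900) = 1751593/2308606480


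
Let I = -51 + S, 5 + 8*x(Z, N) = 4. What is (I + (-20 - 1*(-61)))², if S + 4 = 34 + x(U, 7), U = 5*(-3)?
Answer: 25281/64 ≈ 395.02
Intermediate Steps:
U = -15
x(Z, N) = -⅛ (x(Z, N) = -5/8 + (⅛)*4 = -5/8 + ½ = -⅛)
S = 239/8 (S = -4 + (34 - ⅛) = -4 + 271/8 = 239/8 ≈ 29.875)
I = -169/8 (I = -51 + 239/8 = -169/8 ≈ -21.125)
(I + (-20 - 1*(-61)))² = (-169/8 + (-20 - 1*(-61)))² = (-169/8 + (-20 + 61))² = (-169/8 + 41)² = (159/8)² = 25281/64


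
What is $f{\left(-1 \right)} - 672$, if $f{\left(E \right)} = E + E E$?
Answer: $-672$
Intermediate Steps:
$f{\left(E \right)} = E + E^{2}$
$f{\left(-1 \right)} - 672 = - (1 - 1) - 672 = \left(-1\right) 0 - 672 = 0 - 672 = -672$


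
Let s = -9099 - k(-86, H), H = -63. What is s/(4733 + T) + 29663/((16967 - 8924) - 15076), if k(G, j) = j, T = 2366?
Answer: -274127825/49927267 ≈ -5.4905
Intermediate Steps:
s = -9036 (s = -9099 - 1*(-63) = -9099 + 63 = -9036)
s/(4733 + T) + 29663/((16967 - 8924) - 15076) = -9036/(4733 + 2366) + 29663/((16967 - 8924) - 15076) = -9036/7099 + 29663/(8043 - 15076) = -9036*1/7099 + 29663/(-7033) = -9036/7099 + 29663*(-1/7033) = -9036/7099 - 29663/7033 = -274127825/49927267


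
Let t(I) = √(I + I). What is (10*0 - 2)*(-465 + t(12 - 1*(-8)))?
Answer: 930 - 4*√10 ≈ 917.35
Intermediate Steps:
t(I) = √2*√I (t(I) = √(2*I) = √2*√I)
(10*0 - 2)*(-465 + t(12 - 1*(-8))) = (10*0 - 2)*(-465 + √2*√(12 - 1*(-8))) = (0 - 2)*(-465 + √2*√(12 + 8)) = -2*(-465 + √2*√20) = -2*(-465 + √2*(2*√5)) = -2*(-465 + 2*√10) = 930 - 4*√10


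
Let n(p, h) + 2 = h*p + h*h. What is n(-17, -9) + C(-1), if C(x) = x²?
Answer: 233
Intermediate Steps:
n(p, h) = -2 + h² + h*p (n(p, h) = -2 + (h*p + h*h) = -2 + (h*p + h²) = -2 + (h² + h*p) = -2 + h² + h*p)
n(-17, -9) + C(-1) = (-2 + (-9)² - 9*(-17)) + (-1)² = (-2 + 81 + 153) + 1 = 232 + 1 = 233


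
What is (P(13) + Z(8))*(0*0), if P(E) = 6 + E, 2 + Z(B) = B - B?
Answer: 0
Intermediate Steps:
Z(B) = -2 (Z(B) = -2 + (B - B) = -2 + 0 = -2)
(P(13) + Z(8))*(0*0) = ((6 + 13) - 2)*(0*0) = (19 - 2)*0 = 17*0 = 0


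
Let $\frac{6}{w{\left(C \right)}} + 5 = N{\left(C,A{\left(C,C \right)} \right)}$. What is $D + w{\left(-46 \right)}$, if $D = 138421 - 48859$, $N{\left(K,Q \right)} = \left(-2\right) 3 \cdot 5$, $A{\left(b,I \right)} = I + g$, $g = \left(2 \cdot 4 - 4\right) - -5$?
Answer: $\frac{3134664}{35} \approx 89562.0$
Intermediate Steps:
$g = 9$ ($g = \left(8 - 4\right) + 5 = 4 + 5 = 9$)
$A{\left(b,I \right)} = 9 + I$ ($A{\left(b,I \right)} = I + 9 = 9 + I$)
$N{\left(K,Q \right)} = -30$ ($N{\left(K,Q \right)} = \left(-6\right) 5 = -30$)
$w{\left(C \right)} = - \frac{6}{35}$ ($w{\left(C \right)} = \frac{6}{-5 - 30} = \frac{6}{-35} = 6 \left(- \frac{1}{35}\right) = - \frac{6}{35}$)
$D = 89562$ ($D = 138421 - 48859 = 89562$)
$D + w{\left(-46 \right)} = 89562 - \frac{6}{35} = \frac{3134664}{35}$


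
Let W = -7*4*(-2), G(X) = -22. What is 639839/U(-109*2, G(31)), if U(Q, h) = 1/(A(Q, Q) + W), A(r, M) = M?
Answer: -103653918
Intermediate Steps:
W = 56 (W = -28*(-2) = 56)
U(Q, h) = 1/(56 + Q) (U(Q, h) = 1/(Q + 56) = 1/(56 + Q))
639839/U(-109*2, G(31)) = 639839/(1/(56 - 109*2)) = 639839/(1/(56 - 218)) = 639839/(1/(-162)) = 639839/(-1/162) = 639839*(-162) = -103653918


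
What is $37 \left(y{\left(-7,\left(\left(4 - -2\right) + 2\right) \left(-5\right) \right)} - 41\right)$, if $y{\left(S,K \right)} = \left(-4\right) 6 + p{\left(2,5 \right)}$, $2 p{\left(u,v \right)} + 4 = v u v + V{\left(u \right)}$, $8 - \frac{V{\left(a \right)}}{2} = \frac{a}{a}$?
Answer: $-1295$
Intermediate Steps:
$V{\left(a \right)} = 14$ ($V{\left(a \right)} = 16 - 2 \frac{a}{a} = 16 - 2 = 14$)
$p{\left(u,v \right)} = 5 + \frac{u v^{2}}{2}$ ($p{\left(u,v \right)} = -2 + \frac{v u v + 14}{2} = -2 + \frac{u v v + 14}{2} = -2 + \frac{u v^{2} + 14}{2} = -2 + \frac{14 + u v^{2}}{2} = -2 + \left(7 + \frac{u v^{2}}{2}\right) = 5 + \frac{u v^{2}}{2}$)
$y{\left(S,K \right)} = 6$ ($y{\left(S,K \right)} = \left(-4\right) 6 + \left(5 + \frac{1}{2} \cdot 2 \cdot 5^{2}\right) = -24 + \left(5 + \frac{1}{2} \cdot 2 \cdot 25\right) = -24 + \left(5 + 25\right) = -24 + 30 = 6$)
$37 \left(y{\left(-7,\left(\left(4 - -2\right) + 2\right) \left(-5\right) \right)} - 41\right) = 37 \left(6 - 41\right) = 37 \left(-35\right) = -1295$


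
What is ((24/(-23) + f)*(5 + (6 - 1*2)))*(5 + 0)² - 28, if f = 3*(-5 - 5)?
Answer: -161294/23 ≈ -7012.8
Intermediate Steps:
f = -30 (f = 3*(-10) = -30)
((24/(-23) + f)*(5 + (6 - 1*2)))*(5 + 0)² - 28 = ((24/(-23) - 30)*(5 + (6 - 1*2)))*(5 + 0)² - 28 = ((24*(-1/23) - 30)*(5 + (6 - 2)))*5² - 28 = ((-24/23 - 30)*(5 + 4))*25 - 28 = -714/23*9*25 - 28 = -6426/23*25 - 28 = -160650/23 - 28 = -161294/23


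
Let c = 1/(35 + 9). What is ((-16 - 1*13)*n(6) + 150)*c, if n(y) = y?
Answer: -6/11 ≈ -0.54545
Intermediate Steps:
c = 1/44 ≈ 0.022727
((-16 - 1*13)*n(6) + 150)*c = ((-16 - 1*13)*6 + 150)*(1/44) = ((-16 - 13)*6 + 150)*(1/44) = (-29*6 + 150)*(1/44) = (-174 + 150)*(1/44) = -24*1/44 = -6/11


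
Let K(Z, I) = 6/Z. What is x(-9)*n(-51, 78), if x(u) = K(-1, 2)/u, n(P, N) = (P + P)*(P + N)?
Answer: -1836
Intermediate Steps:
n(P, N) = 2*P*(N + P) (n(P, N) = (2*P)*(N + P) = 2*P*(N + P))
x(u) = -6/u (x(u) = (6/(-1))/u = (6*(-1))/u = -6/u)
x(-9)*n(-51, 78) = (-6/(-9))*(2*(-51)*(78 - 51)) = (-6*(-1/9))*(2*(-51)*27) = (2/3)*(-2754) = -1836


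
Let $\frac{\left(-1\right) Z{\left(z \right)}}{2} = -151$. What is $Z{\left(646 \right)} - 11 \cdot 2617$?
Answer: $-28485$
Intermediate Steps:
$Z{\left(z \right)} = 302$ ($Z{\left(z \right)} = \left(-2\right) \left(-151\right) = 302$)
$Z{\left(646 \right)} - 11 \cdot 2617 = 302 - 11 \cdot 2617 = 302 - 28787 = -28485$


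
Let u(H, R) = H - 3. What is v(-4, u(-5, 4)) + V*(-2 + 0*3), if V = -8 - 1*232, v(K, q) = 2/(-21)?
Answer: 10078/21 ≈ 479.90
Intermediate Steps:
u(H, R) = -3 + H
v(K, q) = -2/21 (v(K, q) = 2*(-1/21) = -2/21)
V = -240 (V = -8 - 232 = -240)
v(-4, u(-5, 4)) + V*(-2 + 0*3) = -2/21 - 240*(-2 + 0*3) = -2/21 - 240*(-2 + 0) = -2/21 - 240*(-2) = -2/21 + 480 = 10078/21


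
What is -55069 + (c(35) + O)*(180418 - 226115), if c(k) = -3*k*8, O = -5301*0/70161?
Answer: 38330411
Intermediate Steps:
O = 0 (O = 0*(1/70161) = 0)
c(k) = -24*k
-55069 + (c(35) + O)*(180418 - 226115) = -55069 + (-24*35 + 0)*(180418 - 226115) = -55069 + (-840 + 0)*(-45697) = -55069 - 840*(-45697) = -55069 + 38385480 = 38330411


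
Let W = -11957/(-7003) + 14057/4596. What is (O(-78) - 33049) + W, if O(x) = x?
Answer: -1066065203533/32185788 ≈ -33122.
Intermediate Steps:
W = 153395543/32185788 (W = -11957*(-1/7003) + 14057*(1/4596) = 11957/7003 + 14057/4596 = 153395543/32185788 ≈ 4.7659)
(O(-78) - 33049) + W = (-78 - 33049) + 153395543/32185788 = -33127 + 153395543/32185788 = -1066065203533/32185788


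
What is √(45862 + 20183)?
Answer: √66045 ≈ 256.99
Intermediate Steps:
√(45862 + 20183) = √66045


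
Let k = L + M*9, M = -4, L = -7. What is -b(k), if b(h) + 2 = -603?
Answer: 605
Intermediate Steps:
k = -43 (k = -7 - 4*9 = -7 - 36 = -43)
b(h) = -605 (b(h) = -2 - 603 = -605)
-b(k) = -1*(-605) = 605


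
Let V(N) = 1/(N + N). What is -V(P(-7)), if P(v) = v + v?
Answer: 1/28 ≈ 0.035714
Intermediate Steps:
P(v) = 2*v
V(N) = 1/(2*N)
-V(P(-7)) = -1/(2*(2*(-7))) = -1/(2*(-14)) = -(-1)/(2*14) = -1*(-1/28) = 1/28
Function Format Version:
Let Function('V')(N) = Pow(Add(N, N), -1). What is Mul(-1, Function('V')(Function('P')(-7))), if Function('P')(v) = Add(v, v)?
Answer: Rational(1, 28) ≈ 0.035714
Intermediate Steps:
Function('P')(v) = Mul(2, v)
Function('V')(N) = Mul(Rational(1, 2), Pow(N, -1)) (Function('V')(N) = Pow(Mul(2, N), -1) = Mul(Rational(1, 2), Pow(N, -1)))
Mul(-1, Function('V')(Function('P')(-7))) = Mul(-1, Mul(Rational(1, 2), Pow(Mul(2, -7), -1))) = Mul(-1, Mul(Rational(1, 2), Pow(-14, -1))) = Mul(-1, Mul(Rational(1, 2), Rational(-1, 14))) = Mul(-1, Rational(-1, 28)) = Rational(1, 28)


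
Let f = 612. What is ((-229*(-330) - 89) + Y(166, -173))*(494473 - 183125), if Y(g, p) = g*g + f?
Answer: 32270908852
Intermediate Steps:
Y(g, p) = 612 + g² (Y(g, p) = g*g + 612 = g² + 612 = 612 + g²)
((-229*(-330) - 89) + Y(166, -173))*(494473 - 183125) = ((-229*(-330) - 89) + (612 + 166²))*(494473 - 183125) = ((75570 - 89) + (612 + 27556))*311348 = (75481 + 28168)*311348 = 103649*311348 = 32270908852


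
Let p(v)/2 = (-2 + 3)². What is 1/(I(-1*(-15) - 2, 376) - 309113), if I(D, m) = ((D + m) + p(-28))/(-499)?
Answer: -499/154247778 ≈ -3.2351e-6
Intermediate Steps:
p(v) = 2 (p(v) = 2*(-2 + 3)² = 2*1² = 2*1 = 2)
I(D, m) = -2/499 - D/499 - m/499 (I(D, m) = ((D + m) + 2)/(-499) = (2 + D + m)*(-1/499) = -2/499 - D/499 - m/499)
1/(I(-1*(-15) - 2, 376) - 309113) = 1/((-2/499 - (-1*(-15) - 2)/499 - 1/499*376) - 309113) = 1/((-2/499 - (15 - 2)/499 - 376/499) - 309113) = 1/((-2/499 - 1/499*13 - 376/499) - 309113) = 1/((-2/499 - 13/499 - 376/499) - 309113) = 1/(-391/499 - 309113) = 1/(-154247778/499) = -499/154247778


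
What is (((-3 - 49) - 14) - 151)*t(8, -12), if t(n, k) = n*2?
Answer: -3472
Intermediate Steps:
t(n, k) = 2*n
(((-3 - 49) - 14) - 151)*t(8, -12) = (((-3 - 49) - 14) - 151)*(2*8) = ((-52 - 14) - 151)*16 = (-66 - 151)*16 = -217*16 = -3472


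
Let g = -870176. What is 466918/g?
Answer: -233459/435088 ≈ -0.53658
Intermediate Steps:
466918/g = 466918/(-870176) = 466918*(-1/870176) = -233459/435088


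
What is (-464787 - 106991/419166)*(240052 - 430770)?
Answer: 1688920713853477/19053 ≈ 8.8643e+10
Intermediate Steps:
(-464787 - 106991/419166)*(240052 - 430770) = (-464787 - 106991*1/419166)*(-190718) = (-464787 - 106991/419166)*(-190718) = -194823014633/419166*(-190718) = 1688920713853477/19053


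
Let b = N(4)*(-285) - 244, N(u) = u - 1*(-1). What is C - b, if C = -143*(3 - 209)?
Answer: 31127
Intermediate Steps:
N(u) = 1 + u (N(u) = u + 1 = 1 + u)
b = -1669 (b = (1 + 4)*(-285) - 244 = 5*(-285) - 244 = -1425 - 244 = -1669)
C = 29458 (C = -143*(-206) = 29458)
C - b = 29458 - 1*(-1669) = 29458 + 1669 = 31127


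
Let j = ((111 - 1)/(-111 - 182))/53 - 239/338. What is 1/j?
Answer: -5248802/3748611 ≈ -1.4002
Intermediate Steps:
j = -3748611/5248802 (j = (110/(-293))*(1/53) - 239*1/338 = (110*(-1/293))*(1/53) - 239/338 = -110/293*1/53 - 239/338 = -110/15529 - 239/338 = -3748611/5248802 ≈ -0.71418)
1/j = 1/(-3748611/5248802) = -5248802/3748611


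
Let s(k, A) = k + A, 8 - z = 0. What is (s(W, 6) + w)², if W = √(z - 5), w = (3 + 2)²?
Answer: (31 + √3)² ≈ 1071.4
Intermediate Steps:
z = 8 (z = 8 - 1*0 = 8 + 0 = 8)
w = 25 (w = 5² = 25)
W = √3 (W = √(8 - 5) = √3 ≈ 1.7320)
s(k, A) = A + k
(s(W, 6) + w)² = ((6 + √3) + 25)² = (31 + √3)²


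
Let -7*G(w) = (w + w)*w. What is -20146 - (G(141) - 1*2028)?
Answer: -87064/7 ≈ -12438.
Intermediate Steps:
G(w) = -2*w²/7 (G(w) = -(w + w)*w/7 = -2*w*w/7 = -2*w²/7)
-20146 - (G(141) - 1*2028) = -20146 - (-2/7*141² - 1*2028) = -20146 - (-2/7*19881 - 2028) = -20146 - (-39762/7 - 2028) = -20146 - 1*(-53958/7) = -20146 + 53958/7 = -87064/7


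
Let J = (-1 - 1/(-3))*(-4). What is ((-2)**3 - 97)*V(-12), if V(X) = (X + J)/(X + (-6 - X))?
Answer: -490/3 ≈ -163.33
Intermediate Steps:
J = 8/3 (J = (-1 - (-1)/3)*(-4) = (-1 - 1*(-1/3))*(-4) = (-1 + 1/3)*(-4) = -2/3*(-4) = 8/3 ≈ 2.6667)
V(X) = -4/9 - X/6 (V(X) = (X + 8/3)/(X + (-6 - X)) = (8/3 + X)/(-6) = (8/3 + X)*(-1/6) = -4/9 - X/6)
((-2)**3 - 97)*V(-12) = ((-2)**3 - 97)*(-4/9 - 1/6*(-12)) = (-8 - 97)*(-4/9 + 2) = -105*14/9 = -490/3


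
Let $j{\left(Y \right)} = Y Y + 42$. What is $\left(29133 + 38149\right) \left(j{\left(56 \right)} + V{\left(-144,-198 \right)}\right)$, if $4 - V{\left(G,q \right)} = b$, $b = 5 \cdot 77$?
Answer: $188187754$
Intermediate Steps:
$b = 385$
$V{\left(G,q \right)} = -381$ ($V{\left(G,q \right)} = 4 - 385 = -381$)
$j{\left(Y \right)} = 42 + Y^{2}$ ($j{\left(Y \right)} = Y^{2} + 42 = 42 + Y^{2}$)
$\left(29133 + 38149\right) \left(j{\left(56 \right)} + V{\left(-144,-198 \right)}\right) = \left(29133 + 38149\right) \left(\left(42 + 56^{2}\right) - 381\right) = 67282 \left(\left(42 + 3136\right) - 381\right) = 67282 \left(3178 - 381\right) = 67282 \cdot 2797 = 188187754$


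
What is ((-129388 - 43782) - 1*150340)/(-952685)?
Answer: 64702/190537 ≈ 0.33958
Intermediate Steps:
((-129388 - 43782) - 1*150340)/(-952685) = (-173170 - 150340)*(-1/952685) = -323510*(-1/952685) = 64702/190537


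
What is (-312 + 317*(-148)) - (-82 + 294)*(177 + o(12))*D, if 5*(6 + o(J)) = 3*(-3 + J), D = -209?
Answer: 38843516/5 ≈ 7.7687e+6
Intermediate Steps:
o(J) = -39/5 + 3*J/5 (o(J) = -6 + (3*(-3 + J))/5 = -6 + (-9 + 3*J)/5 = -6 + (-9/5 + 3*J/5) = -39/5 + 3*J/5)
(-312 + 317*(-148)) - (-82 + 294)*(177 + o(12))*D = (-312 + 317*(-148)) - (-82 + 294)*(177 + (-39/5 + (⅗)*12))*(-209) = (-312 - 46916) - 212*(177 + (-39/5 + 36/5))*(-209) = -47228 - 212*(177 - ⅗)*(-209) = -47228 - 212*(882/5)*(-209) = -47228 - 186984*(-209)/5 = -47228 - 1*(-39079656/5) = -47228 + 39079656/5 = 38843516/5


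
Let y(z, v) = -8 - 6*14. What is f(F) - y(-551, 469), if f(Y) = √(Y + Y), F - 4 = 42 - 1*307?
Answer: 92 + 3*I*√58 ≈ 92.0 + 22.847*I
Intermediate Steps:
F = -261 (F = 4 + (42 - 1*307) = 4 + (42 - 307) = 4 - 265 = -261)
y(z, v) = -92 (y(z, v) = -8 - 84 = -92)
f(Y) = √2*√Y (f(Y) = √(2*Y) = √2*√Y)
f(F) - y(-551, 469) = √2*√(-261) - 1*(-92) = √2*(3*I*√29) + 92 = 3*I*√58 + 92 = 92 + 3*I*√58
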